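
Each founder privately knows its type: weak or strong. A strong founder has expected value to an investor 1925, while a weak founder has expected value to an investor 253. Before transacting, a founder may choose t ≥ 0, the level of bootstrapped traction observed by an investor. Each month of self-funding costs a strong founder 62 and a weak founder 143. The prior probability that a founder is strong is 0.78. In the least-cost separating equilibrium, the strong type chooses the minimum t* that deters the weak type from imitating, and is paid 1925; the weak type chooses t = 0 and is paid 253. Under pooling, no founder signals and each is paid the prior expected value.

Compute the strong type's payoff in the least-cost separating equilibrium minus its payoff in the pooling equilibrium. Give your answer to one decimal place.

-357.1

Least-cost separating signal: t* solves 253 = 1925 − 143·t*, so t* = (1925 − 253)/143 ≈ 11.6923.
Strong type's separating payoff: 1925 − 62 × t* = 1925 − 62 × (1925 − 253)/143 = 1925 − 103664/143 ≈ 1200.077.
Pooling payoff: 0.78 × 1925 + 0.22 × 253 = 1557.16.
Difference: 1200.077 − 1557.16 = -357.083, i.e. -357.1 to one decimal place.
The strong type would prefer the pooling outcome.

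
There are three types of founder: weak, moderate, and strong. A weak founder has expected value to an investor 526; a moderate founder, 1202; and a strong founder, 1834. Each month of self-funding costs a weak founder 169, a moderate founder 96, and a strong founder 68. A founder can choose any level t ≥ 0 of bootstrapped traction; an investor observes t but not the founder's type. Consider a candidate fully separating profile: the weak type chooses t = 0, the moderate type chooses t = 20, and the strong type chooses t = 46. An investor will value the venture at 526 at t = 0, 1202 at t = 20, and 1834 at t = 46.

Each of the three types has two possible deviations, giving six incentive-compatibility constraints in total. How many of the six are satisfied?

3

Weak (own payoff 526): to t=20 gives 1202 − 169×20 = -2178 → no gain ✓; to t=46 gives 1834 − 169×46 = -5940 → no gain ✓.
Moderate (own payoff 1202 − 96×20 = -718): to t=0 gives 526 → profitable ✗; to t=46 gives 1834 − 96×46 = -2582 → no gain ✓.
Strong (own payoff 1834 − 68×46 = -1294): to t=0 gives 526 → profitable ✗; to t=20 gives 1202 − 68×20 = -158 → profitable ✗.
3 of the 6 constraints hold; not an equilibrium.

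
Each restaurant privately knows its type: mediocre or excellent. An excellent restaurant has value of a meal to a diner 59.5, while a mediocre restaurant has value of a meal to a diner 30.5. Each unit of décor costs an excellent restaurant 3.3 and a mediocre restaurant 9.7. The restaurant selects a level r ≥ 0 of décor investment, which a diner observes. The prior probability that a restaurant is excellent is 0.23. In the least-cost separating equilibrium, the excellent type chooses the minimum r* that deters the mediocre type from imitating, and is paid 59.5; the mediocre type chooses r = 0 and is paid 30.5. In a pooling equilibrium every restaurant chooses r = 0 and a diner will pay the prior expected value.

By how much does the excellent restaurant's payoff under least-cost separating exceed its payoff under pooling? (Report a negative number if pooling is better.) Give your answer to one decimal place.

12.5

Least-cost separating signal: r* solves 30.5 = 59.5 − 9.7·r*, so r* = (59.5 − 30.5)/9.7 ≈ 2.9897.
Excellent type's separating payoff: 59.5 − 3.3 × r* = 59.5 − 3.3 × (59.5 − 30.5)/9.7 = 59.5 − 95.7/9.7 ≈ 49.634.
Pooling payoff: 0.23 × 59.5 + 0.77 × 30.5 = 37.17.
Difference: 49.634 − 37.17 = 12.464, i.e. 12.5 to one decimal place.
The excellent type prefers to separate.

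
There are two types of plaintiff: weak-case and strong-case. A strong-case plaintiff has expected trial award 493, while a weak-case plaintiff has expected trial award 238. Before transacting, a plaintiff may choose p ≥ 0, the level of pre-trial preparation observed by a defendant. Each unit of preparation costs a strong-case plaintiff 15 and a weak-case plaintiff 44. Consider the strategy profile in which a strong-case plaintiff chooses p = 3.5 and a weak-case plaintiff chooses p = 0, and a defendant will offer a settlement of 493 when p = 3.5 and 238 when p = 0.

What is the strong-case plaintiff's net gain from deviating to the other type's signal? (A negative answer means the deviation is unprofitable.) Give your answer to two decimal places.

-202.50

Playing p = 3.5 the strong-case plaintiff receives 493 − 15 × 3.5 = 440.5.
Deviating to p = 0 yields 238 instead.
Gain from deviating: 238 − 440.5 = -202.50.
The gain is negative, so the strong-case type's incentive-compatibility constraint is satisfied.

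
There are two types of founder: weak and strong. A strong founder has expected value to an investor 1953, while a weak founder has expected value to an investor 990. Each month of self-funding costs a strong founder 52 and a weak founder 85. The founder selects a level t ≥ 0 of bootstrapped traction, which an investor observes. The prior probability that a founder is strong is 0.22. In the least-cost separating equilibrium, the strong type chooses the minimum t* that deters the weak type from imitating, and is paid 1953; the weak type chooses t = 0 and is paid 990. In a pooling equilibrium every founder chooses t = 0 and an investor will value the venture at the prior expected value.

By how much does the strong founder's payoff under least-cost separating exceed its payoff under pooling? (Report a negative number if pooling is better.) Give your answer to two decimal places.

Least-cost separating signal: t* solves 990 = 1953 − 85·t*, so t* = (1953 − 990)/85 ≈ 11.3294.
Strong type's separating payoff: 1953 − 52 × t* = 1953 − 52 × (1953 − 990)/85 = 1953 − 50076/85 ≈ 1363.8706.
Pooling payoff: 0.22 × 1953 + 0.78 × 990 = 1201.86.
Difference: 1363.8706 − 1201.86 = 162.0106, i.e. 162.01 to two decimal places.
The strong type prefers to separate.

162.01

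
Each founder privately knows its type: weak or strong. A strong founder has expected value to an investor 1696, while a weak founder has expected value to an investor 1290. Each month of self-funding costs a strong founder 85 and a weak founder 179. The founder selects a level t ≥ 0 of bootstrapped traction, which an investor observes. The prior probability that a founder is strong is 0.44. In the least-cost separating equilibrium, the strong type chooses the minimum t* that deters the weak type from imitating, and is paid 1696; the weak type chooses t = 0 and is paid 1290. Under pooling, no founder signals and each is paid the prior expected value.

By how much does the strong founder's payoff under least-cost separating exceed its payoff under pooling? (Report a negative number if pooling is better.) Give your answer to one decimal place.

34.6

Least-cost separating signal: t* solves 1290 = 1696 − 179·t*, so t* = (1696 − 1290)/179 ≈ 2.2682.
Strong type's separating payoff: 1696 − 85 × t* = 1696 − 85 × (1696 − 1290)/179 = 1696 − 34510/179 ≈ 1503.207.
Pooling payoff: 0.44 × 1696 + 0.56 × 1290 = 1468.64.
Difference: 1503.207 − 1468.64 = 34.567, i.e. 34.6 to one decimal place.
The strong type prefers to separate.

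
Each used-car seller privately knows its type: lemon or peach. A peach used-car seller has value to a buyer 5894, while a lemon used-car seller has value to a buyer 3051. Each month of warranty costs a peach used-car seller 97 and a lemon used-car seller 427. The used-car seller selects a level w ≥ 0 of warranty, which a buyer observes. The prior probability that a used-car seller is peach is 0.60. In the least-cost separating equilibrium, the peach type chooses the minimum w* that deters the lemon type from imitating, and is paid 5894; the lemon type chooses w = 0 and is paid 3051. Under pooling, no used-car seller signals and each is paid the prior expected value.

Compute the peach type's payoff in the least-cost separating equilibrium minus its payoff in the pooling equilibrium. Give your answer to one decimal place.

Least-cost separating signal: w* solves 3051 = 5894 − 427·w*, so w* = (5894 − 3051)/427 ≈ 6.6581.
Peach type's separating payoff: 5894 − 97 × w* = 5894 − 97 × (5894 − 3051)/427 = 5894 − 275771/427 ≈ 5248.166.
Pooling payoff: 0.60 × 5894 + 0.40 × 3051 = 4756.8.
Difference: 5248.166 − 4756.8 = 491.366, i.e. 491.4 to one decimal place.
The peach type prefers to separate.

491.4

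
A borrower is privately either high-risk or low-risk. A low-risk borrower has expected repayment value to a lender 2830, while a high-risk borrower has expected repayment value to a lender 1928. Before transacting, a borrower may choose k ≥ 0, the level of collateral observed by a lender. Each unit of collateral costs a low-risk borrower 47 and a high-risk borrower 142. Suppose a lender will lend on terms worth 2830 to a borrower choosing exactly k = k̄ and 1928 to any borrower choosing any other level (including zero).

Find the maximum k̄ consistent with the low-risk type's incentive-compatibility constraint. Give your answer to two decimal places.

19.19

Choosing k̄ yields the low-risk type 2830 − 47·k̄; choosing zero yields 1928.
The low-risk type is indifferent at 2830 − 47·k̄ = 1928, i.e. k̄ = (2830 − 1928) / 47 ≈ 19.19.
For any k̄ above 19.19 the low-risk type would rather pool at zero, so separation collapses.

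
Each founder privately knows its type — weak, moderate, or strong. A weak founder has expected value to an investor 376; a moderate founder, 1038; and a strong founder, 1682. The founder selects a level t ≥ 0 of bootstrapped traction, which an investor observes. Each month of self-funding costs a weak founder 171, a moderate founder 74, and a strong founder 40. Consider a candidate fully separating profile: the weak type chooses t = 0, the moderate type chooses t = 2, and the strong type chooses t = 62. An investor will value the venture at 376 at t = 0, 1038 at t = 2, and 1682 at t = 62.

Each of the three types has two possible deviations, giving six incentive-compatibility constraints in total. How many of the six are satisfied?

3

Strong (own payoff 1682 − 40×62 = -798): to t=0 gives 376 → profitable ✗; to t=2 gives 1038 − 40×2 = 958 → profitable ✗.
Weak (own payoff 376): to t=2 gives 1038 − 171×2 = 696 → profitable ✗; to t=62 gives 1682 − 171×62 = -8920 → no gain ✓.
Moderate (own payoff 1038 − 74×2 = 890): to t=0 gives 376 → no gain ✓; to t=62 gives 1682 − 74×62 = -2906 → no gain ✓.
3 of the 6 constraints hold; not an equilibrium.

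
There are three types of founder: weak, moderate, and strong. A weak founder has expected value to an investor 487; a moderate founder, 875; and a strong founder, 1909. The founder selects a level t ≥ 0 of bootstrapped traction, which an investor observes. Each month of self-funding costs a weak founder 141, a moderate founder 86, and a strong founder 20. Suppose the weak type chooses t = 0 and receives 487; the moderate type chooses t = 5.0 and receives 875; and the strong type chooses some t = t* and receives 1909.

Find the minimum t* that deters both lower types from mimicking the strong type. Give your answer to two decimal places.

Weak type (on-path payoff 487) won't mimic when 487 ≥ 1909 − 141·t*, i.e. t* ≥ 10.09.
Moderate type (on-path payoff 875 − 86×5.0 = 445) won't mimic when 445 ≥ 1909 − 86·t*, i.e. t* ≥ 17.02.
Both must hold, so t* = max(10.09, 17.02) = 17.02. The moderate type's constraint binds.

17.02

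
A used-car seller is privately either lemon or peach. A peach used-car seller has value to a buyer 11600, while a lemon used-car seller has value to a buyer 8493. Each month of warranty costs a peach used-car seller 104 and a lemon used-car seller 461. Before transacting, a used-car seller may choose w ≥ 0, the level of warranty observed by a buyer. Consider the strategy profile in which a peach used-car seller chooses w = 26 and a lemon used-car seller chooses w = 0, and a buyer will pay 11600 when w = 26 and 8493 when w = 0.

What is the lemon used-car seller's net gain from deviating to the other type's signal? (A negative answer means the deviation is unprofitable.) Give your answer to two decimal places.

-8879.00

Playing w = 0 the lemon used-car seller receives 8493.
Deviating to w = 26 brings payment 11600 at cost 461 × 26 = 11986, netting -386.
Gain from deviating: -386 − 8493 = -8879.00.
The gain is negative, so the lemon type's incentive-compatibility constraint is satisfied.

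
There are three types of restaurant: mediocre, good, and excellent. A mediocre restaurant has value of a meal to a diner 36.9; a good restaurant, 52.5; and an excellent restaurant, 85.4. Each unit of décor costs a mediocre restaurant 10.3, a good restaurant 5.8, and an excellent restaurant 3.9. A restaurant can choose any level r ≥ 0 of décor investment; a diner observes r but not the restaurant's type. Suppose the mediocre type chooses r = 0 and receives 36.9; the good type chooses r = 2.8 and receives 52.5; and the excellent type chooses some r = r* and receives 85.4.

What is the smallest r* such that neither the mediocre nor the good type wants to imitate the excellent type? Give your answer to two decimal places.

8.47

Mediocre type (on-path payoff 36.9) won't mimic when 36.9 ≥ 85.4 − 10.3·r*, i.e. r* ≥ 4.71.
Good type (on-path payoff 52.5 − 5.8×2.8 = 36.26) won't mimic when 36.26 ≥ 85.4 − 5.8·r*, i.e. r* ≥ 8.47.
Both must hold, so r* = max(4.71, 8.47) = 8.47. The good type's constraint binds.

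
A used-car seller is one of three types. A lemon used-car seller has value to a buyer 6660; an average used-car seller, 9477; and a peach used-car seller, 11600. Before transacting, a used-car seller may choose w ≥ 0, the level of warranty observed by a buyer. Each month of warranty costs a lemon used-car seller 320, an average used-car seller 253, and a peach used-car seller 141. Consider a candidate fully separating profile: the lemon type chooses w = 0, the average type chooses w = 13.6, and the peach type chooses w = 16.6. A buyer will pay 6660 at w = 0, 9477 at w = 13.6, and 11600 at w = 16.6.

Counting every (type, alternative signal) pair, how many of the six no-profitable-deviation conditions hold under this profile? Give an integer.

Average (own payoff 9477 − 253×13.6 = 6036.2): to w=0 gives 6660 → profitable ✗; to w=16.6 gives 11600 − 253×16.6 = 7400.2 → profitable ✗.
Lemon (own payoff 6660): to w=13.6 gives 9477 − 320×13.6 = 5125 → no gain ✓; to w=16.6 gives 11600 − 320×16.6 = 6288 → no gain ✓.
Peach (own payoff 11600 − 141×16.6 = 9259.4): to w=0 gives 6660 → no gain ✓; to w=13.6 gives 9477 − 141×13.6 = 7559.4 → no gain ✓.
4 of the 6 constraints hold; not an equilibrium.

4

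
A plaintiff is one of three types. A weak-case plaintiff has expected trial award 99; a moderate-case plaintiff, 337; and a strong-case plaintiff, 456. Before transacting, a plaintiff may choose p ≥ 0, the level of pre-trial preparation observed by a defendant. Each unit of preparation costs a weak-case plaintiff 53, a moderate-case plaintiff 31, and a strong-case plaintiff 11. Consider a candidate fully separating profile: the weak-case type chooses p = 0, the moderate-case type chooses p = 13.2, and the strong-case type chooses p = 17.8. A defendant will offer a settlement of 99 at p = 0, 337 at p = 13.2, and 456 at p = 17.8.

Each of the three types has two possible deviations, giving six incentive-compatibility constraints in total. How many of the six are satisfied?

Moderate-case (own payoff 337 − 31×13.2 = -72.2): to p=0 gives 99 → profitable ✗; to p=17.8 gives 456 − 31×17.8 = -95.8 → no gain ✓.
Weak-case (own payoff 99): to p=13.2 gives 337 − 53×13.2 = -362.6 → no gain ✓; to p=17.8 gives 456 − 53×17.8 = -487.4 → no gain ✓.
Strong-case (own payoff 456 − 11×17.8 = 260.2): to p=0 gives 99 → no gain ✓; to p=13.2 gives 337 − 11×13.2 = 191.8 → no gain ✓.
5 of the 6 constraints hold; not an equilibrium.

5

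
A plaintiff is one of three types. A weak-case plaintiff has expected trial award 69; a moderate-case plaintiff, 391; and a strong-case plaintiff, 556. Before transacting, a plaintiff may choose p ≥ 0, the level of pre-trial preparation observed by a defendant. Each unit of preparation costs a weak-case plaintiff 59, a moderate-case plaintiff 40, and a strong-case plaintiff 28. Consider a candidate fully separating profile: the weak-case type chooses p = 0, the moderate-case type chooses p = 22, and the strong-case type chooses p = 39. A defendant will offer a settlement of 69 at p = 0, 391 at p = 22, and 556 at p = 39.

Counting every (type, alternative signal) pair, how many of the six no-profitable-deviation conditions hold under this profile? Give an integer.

Weak-case (own payoff 69): to p=22 gives 391 − 59×22 = -907 → no gain ✓; to p=39 gives 556 − 59×39 = -1745 → no gain ✓.
Moderate-case (own payoff 391 − 40×22 = -489): to p=0 gives 69 → profitable ✗; to p=39 gives 556 − 40×39 = -1004 → no gain ✓.
Strong-case (own payoff 556 − 28×39 = -536): to p=0 gives 69 → profitable ✗; to p=22 gives 391 − 28×22 = -225 → profitable ✗.
3 of the 6 constraints hold; not an equilibrium.

3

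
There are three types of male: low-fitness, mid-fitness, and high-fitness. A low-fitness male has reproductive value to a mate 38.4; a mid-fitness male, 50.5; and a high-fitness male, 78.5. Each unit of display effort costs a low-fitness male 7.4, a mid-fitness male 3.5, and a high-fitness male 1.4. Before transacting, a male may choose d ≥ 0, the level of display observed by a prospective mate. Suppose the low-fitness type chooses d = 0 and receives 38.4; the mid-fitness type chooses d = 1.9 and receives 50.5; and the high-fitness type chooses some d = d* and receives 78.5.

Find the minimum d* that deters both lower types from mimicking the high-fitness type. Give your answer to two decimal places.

Low-fitness type (on-path payoff 38.4) won't mimic when 38.4 ≥ 78.5 − 7.4·d*, i.e. d* ≥ 5.42.
Mid-fitness type (on-path payoff 50.5 − 3.5×1.9 = 43.85) won't mimic when 43.85 ≥ 78.5 − 3.5·d*, i.e. d* ≥ 9.90.
Both must hold, so d* = max(5.42, 9.90) = 9.90. The mid-fitness type's constraint binds.

9.90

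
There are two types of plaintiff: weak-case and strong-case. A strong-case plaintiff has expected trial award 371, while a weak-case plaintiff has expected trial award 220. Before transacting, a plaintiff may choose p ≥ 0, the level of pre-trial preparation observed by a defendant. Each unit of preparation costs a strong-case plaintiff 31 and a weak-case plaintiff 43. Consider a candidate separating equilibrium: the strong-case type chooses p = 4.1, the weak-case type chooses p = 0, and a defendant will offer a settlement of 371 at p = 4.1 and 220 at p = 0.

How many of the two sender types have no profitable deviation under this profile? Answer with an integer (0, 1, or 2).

2

Strong-case type: signal → 371 − 31 × 4.1 = 243.9; deviate to 0 → 220. IC holds (243.9 ≥ 220).
Weak-case type: stay at 0 → 220; mimic → 371 − 43 × 4.1 = 194.7. IC holds (220 ≥ 194.7).
2 of 2 constraints hold, so this is a separating equilibrium.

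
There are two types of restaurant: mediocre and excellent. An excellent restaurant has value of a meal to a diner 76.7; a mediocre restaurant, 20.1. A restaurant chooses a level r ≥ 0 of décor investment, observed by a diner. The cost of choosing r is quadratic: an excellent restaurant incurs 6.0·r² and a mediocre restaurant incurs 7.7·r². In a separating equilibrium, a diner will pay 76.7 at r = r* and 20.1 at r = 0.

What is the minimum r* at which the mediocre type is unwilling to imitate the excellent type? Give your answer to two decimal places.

The mediocre type at r = 0 receives 20.1; imitating at r* yields 76.7 − 7.7·r*².
Indifference: 20.1 = 76.7 − 7.7·r*², so r*² = (76.7 − 20.1) / 7.7 ≈ 7.3506.
r* = √7.3506 ≈ 2.71.

2.71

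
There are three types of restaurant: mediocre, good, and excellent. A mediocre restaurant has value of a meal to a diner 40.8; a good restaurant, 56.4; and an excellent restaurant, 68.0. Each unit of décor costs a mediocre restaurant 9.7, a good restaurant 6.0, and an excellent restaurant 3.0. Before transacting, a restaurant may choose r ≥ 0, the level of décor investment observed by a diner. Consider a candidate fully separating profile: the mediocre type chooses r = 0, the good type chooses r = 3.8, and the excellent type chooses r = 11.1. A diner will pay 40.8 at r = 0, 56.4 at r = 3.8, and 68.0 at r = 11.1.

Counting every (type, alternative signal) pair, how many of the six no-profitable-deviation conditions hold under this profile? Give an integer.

Mediocre (own payoff 40.8): to r=3.8 gives 56.4 − 9.7×3.8 = 19.54 → no gain ✓; to r=11.1 gives 68.0 − 9.7×11.1 = -39.67 → no gain ✓.
Good (own payoff 56.4 − 6.0×3.8 = 33.6): to r=0 gives 40.8 → profitable ✗; to r=11.1 gives 68.0 − 6.0×11.1 = 1.4 → no gain ✓.
Excellent (own payoff 68.0 − 3.0×11.1 = 34.7): to r=0 gives 40.8 → profitable ✗; to r=3.8 gives 56.4 − 3.0×3.8 = 45 → profitable ✗.
3 of the 6 constraints hold; not an equilibrium.

3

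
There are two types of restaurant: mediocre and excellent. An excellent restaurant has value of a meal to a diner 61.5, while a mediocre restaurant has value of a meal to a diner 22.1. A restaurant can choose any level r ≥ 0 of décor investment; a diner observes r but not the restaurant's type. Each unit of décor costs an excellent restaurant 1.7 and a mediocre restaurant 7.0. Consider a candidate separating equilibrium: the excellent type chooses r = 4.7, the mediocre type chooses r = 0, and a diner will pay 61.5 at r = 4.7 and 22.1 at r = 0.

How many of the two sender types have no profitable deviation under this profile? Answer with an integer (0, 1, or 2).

Mediocre type: stay at 0 → 22.1; mimic → 61.5 − 7.0 × 4.7 = 28.6. IC fails (22.1 < 28.6).
Excellent type: signal → 61.5 − 1.7 × 4.7 = 53.51; deviate to 0 → 22.1. IC holds (53.51 ≥ 22.1).
1 of 2 constraints hold, so this profile is not an equilibrium.

1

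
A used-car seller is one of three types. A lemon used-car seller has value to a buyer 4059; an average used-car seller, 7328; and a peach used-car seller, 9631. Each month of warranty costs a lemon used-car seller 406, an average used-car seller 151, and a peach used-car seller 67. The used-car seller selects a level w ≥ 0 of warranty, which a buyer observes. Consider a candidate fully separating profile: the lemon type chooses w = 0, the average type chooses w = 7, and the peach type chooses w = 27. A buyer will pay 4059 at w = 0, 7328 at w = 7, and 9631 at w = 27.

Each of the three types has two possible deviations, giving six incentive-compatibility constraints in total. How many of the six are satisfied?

Peach (own payoff 9631 − 67×27 = 7822): to w=0 gives 4059 → no gain ✓; to w=7 gives 7328 − 67×7 = 6859 → no gain ✓.
Average (own payoff 7328 − 151×7 = 6271): to w=0 gives 4059 → no gain ✓; to w=27 gives 9631 − 151×27 = 5554 → no gain ✓.
Lemon (own payoff 4059): to w=7 gives 7328 − 406×7 = 4486 → profitable ✗; to w=27 gives 9631 − 406×27 = -1331 → no gain ✓.
5 of the 6 constraints hold; not an equilibrium.

5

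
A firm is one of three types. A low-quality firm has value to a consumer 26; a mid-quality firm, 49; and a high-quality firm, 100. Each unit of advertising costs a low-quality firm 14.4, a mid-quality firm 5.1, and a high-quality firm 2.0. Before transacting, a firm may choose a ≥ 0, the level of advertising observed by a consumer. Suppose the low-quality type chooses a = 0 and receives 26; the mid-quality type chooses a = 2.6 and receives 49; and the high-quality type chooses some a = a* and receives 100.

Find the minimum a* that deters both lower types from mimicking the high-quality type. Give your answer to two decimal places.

12.60

Mid-quality type (on-path payoff 49 − 5.1×2.6 = 35.74) won't mimic when 35.74 ≥ 100 − 5.1·a*, i.e. a* ≥ 12.60.
Low-quality type (on-path payoff 26) won't mimic when 26 ≥ 100 − 14.4·a*, i.e. a* ≥ 5.14.
Both must hold, so a* = max(5.14, 12.60) = 12.60. The mid-quality type's constraint binds.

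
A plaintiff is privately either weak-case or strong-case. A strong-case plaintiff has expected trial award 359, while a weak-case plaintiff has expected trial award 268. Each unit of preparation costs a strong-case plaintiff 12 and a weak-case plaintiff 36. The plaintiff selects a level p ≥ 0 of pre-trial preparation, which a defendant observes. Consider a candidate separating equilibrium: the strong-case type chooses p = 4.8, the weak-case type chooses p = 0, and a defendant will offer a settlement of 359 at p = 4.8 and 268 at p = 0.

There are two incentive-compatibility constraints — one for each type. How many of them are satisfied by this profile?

2

Weak-case type: stay at 0 → 268; mimic → 359 − 36 × 4.8 = 186.2. IC holds (268 ≥ 186.2).
Strong-case type: signal → 359 − 12 × 4.8 = 301.4; deviate to 0 → 268. IC holds (301.4 ≥ 268).
2 of 2 constraints hold, so this is a separating equilibrium.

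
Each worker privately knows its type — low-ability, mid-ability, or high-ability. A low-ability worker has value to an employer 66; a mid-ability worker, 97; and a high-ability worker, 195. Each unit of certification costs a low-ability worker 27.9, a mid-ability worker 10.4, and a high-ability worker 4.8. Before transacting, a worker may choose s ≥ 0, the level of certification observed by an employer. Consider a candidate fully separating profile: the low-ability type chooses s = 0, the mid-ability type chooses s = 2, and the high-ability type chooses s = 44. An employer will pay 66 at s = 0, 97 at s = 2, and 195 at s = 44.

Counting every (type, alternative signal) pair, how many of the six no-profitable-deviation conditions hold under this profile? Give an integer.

4

Mid-ability (own payoff 97 − 10.4×2 = 76.2): to s=0 gives 66 → no gain ✓; to s=44 gives 195 − 10.4×44 = -262.6 → no gain ✓.
Low-ability (own payoff 66): to s=2 gives 97 − 27.9×2 = 41.2 → no gain ✓; to s=44 gives 195 − 27.9×44 = -1032.6 → no gain ✓.
High-ability (own payoff 195 − 4.8×44 = -16.2): to s=0 gives 66 → profitable ✗; to s=2 gives 97 − 4.8×2 = 87.4 → profitable ✗.
4 of the 6 constraints hold; not an equilibrium.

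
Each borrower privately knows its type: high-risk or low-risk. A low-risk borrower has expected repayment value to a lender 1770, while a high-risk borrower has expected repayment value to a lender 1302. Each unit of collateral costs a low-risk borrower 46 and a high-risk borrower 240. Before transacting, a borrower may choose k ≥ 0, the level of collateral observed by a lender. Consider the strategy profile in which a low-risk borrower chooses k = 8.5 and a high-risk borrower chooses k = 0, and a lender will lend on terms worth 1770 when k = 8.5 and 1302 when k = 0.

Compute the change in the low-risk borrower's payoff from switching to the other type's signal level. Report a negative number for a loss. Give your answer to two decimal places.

Playing k = 8.5 the low-risk borrower receives 1770 − 46 × 8.5 = 1379.
Deviating to k = 0 yields 1302 instead.
Gain from deviating: 1302 − 1379 = -77.00.
The gain is negative, so the low-risk type's incentive-compatibility constraint is satisfied.

-77.00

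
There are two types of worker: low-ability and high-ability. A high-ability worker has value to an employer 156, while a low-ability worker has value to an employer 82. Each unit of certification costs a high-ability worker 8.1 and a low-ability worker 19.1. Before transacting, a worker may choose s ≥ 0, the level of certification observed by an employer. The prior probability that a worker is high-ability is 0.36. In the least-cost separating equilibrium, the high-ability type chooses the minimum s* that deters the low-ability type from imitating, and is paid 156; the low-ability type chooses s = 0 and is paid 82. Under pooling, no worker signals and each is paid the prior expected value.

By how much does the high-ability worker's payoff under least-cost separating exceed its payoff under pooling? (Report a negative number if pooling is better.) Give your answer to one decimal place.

16.0

Least-cost separating signal: s* solves 82 = 156 − 19.1·s*, so s* = (156 − 82)/19.1 ≈ 3.8743.
High-ability type's separating payoff: 156 − 8.1 × s* = 156 − 8.1 × (156 − 82)/19.1 = 156 − 599.4/19.1 ≈ 124.618.
Pooling payoff: 0.36 × 156 + 0.64 × 82 = 108.64.
Difference: 124.618 − 108.64 = 15.978, i.e. 16.0 to one decimal place.
The high-ability type prefers to separate.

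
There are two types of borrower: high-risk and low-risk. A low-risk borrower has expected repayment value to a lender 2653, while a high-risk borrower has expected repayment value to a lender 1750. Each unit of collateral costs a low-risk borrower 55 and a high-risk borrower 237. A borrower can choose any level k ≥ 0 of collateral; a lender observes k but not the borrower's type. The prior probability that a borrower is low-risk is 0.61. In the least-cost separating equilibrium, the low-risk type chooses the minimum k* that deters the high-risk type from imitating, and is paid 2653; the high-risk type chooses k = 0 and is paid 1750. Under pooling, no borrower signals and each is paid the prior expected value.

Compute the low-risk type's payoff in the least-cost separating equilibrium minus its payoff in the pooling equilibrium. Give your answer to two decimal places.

Least-cost separating signal: k* solves 1750 = 2653 − 237·k*, so k* = (2653 − 1750)/237 ≈ 3.8101.
Low-risk type's separating payoff: 2653 − 55 × k* = 2653 − 55 × (2653 − 1750)/237 = 2653 − 49665/237 ≈ 2443.4430.
Pooling payoff: 0.61 × 2653 + 0.39 × 1750 = 2300.83.
Difference: 2443.4430 − 2300.83 = 142.613, i.e. 142.61 to two decimal places.
The low-risk type prefers to separate.

142.61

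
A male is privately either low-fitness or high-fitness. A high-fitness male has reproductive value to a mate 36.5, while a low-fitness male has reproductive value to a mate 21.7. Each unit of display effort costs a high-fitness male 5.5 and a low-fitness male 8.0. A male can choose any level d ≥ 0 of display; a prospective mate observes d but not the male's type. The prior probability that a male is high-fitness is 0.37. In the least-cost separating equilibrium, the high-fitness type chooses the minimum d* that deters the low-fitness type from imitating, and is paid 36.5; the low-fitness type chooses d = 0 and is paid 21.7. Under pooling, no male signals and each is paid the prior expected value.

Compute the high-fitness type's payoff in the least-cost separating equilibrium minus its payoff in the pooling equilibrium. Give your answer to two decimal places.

-0.85

Least-cost separating signal: d* solves 21.7 = 36.5 − 8.0·d*, so d* = (36.5 − 21.7)/8.0 = 1.85.
High-fitness type's separating payoff: 36.5 − 5.5 × d* = 36.5 − 5.5 × (36.5 − 21.7)/8.0 = 36.5 − 81.4/8.0 = 26.325.
Pooling payoff: 0.37 × 36.5 + 0.63 × 21.7 = 27.176.
Difference: 26.325 − 27.176 = -0.851, i.e. -0.85 to two decimal places.
The high-fitness type would prefer the pooling outcome.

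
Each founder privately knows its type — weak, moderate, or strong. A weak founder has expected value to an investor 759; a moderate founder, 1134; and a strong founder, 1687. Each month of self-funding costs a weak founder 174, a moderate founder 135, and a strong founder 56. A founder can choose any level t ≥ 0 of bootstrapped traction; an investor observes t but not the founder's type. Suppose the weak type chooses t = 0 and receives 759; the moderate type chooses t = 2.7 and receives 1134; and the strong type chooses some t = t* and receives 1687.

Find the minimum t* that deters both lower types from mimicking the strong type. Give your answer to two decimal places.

6.80

Weak type (on-path payoff 759) won't mimic when 759 ≥ 1687 − 174·t*, i.e. t* ≥ 5.33.
Moderate type (on-path payoff 1134 − 135×2.7 = 769.5) won't mimic when 769.5 ≥ 1687 − 135·t*, i.e. t* ≥ 6.80.
Both must hold, so t* = max(5.33, 6.80) = 6.80. The moderate type's constraint binds.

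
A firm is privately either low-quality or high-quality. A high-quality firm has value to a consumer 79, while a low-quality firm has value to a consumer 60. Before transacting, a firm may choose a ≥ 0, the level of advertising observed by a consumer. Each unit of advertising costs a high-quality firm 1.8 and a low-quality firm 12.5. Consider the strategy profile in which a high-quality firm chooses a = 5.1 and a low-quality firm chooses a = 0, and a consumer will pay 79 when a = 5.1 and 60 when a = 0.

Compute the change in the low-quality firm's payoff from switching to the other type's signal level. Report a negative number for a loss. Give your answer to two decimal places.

-44.75

Playing a = 0 the low-quality firm receives 60.
Deviating to a = 5.1 brings payment 79 at cost 12.5 × 5.1 = 63.75, netting 15.25.
Gain from deviating: 15.25 − 60 = -44.75.
The gain is negative, so the low-quality type's incentive-compatibility constraint is satisfied.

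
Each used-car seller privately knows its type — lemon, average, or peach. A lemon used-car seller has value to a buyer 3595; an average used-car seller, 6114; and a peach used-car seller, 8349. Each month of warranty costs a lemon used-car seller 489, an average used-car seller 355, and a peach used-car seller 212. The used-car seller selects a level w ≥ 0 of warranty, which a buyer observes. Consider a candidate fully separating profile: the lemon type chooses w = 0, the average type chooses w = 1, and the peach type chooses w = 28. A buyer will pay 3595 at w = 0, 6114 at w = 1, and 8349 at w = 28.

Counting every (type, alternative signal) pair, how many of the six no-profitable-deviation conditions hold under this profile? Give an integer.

3

Average (own payoff 6114 − 355×1 = 5759): to w=0 gives 3595 → no gain ✓; to w=28 gives 8349 − 355×28 = -1591 → no gain ✓.
Peach (own payoff 8349 − 212×28 = 2413): to w=0 gives 3595 → profitable ✗; to w=1 gives 6114 − 212×1 = 5902 → profitable ✗.
Lemon (own payoff 3595): to w=1 gives 6114 − 489×1 = 5625 → profitable ✗; to w=28 gives 8349 − 489×28 = -5343 → no gain ✓.
3 of the 6 constraints hold; not an equilibrium.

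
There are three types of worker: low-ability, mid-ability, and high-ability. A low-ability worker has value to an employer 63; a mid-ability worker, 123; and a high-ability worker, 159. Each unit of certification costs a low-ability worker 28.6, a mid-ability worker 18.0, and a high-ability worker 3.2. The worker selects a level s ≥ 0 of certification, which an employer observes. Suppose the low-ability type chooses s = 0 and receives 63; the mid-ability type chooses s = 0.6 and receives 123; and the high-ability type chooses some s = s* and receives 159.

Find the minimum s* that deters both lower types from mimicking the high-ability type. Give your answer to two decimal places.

Low-ability type (on-path payoff 63) won't mimic when 63 ≥ 159 − 28.6·s*, i.e. s* ≥ 3.36.
Mid-ability type (on-path payoff 123 − 18.0×0.6 = 112.2) won't mimic when 112.2 ≥ 159 − 18.0·s*, i.e. s* ≥ 2.60.
Both must hold, so s* = max(3.36, 2.60) = 3.36. The low-ability type's constraint binds.

3.36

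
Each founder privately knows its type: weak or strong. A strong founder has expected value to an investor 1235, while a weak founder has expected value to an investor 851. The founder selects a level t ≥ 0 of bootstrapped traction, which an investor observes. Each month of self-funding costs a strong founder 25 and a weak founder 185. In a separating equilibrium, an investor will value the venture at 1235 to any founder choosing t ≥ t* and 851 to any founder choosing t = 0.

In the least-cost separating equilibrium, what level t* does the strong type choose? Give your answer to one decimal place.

2.1

A weak founder choosing t = 0 receives 851.
Imitating at t* instead would pay 1235 at cost 185·t*, netting 1235 − 185·t*.
Indifference: 851 = 1235 − 185·t*, so t* = (1235 − 851) / 185 ≈ 2.1.
At t* the weak type's incentive constraint just binds; the strong type strictly prefers t* since its per-unit cost is lower.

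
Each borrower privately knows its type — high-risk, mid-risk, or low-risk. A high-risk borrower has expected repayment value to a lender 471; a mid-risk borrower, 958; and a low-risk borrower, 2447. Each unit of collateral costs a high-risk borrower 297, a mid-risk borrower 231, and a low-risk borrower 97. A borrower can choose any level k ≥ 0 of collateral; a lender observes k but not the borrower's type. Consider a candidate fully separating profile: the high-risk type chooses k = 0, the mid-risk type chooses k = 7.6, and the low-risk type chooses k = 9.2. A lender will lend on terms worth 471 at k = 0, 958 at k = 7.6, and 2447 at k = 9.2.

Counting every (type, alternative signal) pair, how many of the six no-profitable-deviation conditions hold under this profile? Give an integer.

High-risk (own payoff 471): to k=7.6 gives 958 − 297×7.6 = -1299.2 → no gain ✓; to k=9.2 gives 2447 − 297×9.2 = -285.4 → no gain ✓.
Low-risk (own payoff 2447 − 97×9.2 = 1554.6): to k=0 gives 471 → no gain ✓; to k=7.6 gives 958 − 97×7.6 = 220.8 → no gain ✓.
Mid-risk (own payoff 958 − 231×7.6 = -797.6): to k=0 gives 471 → profitable ✗; to k=9.2 gives 2447 − 231×9.2 = 321.8 → profitable ✗.
4 of the 6 constraints hold; not an equilibrium.

4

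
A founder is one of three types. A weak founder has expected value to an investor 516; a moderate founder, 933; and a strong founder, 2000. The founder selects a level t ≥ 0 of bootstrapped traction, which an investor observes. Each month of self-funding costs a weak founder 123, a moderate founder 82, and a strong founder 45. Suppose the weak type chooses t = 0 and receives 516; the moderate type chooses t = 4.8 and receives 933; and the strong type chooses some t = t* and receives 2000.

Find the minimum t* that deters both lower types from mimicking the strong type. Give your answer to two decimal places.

Moderate type (on-path payoff 933 − 82×4.8 = 539.4) won't mimic when 539.4 ≥ 2000 − 82·t*, i.e. t* ≥ 17.81.
Weak type (on-path payoff 516) won't mimic when 516 ≥ 2000 − 123·t*, i.e. t* ≥ 12.07.
Both must hold, so t* = max(12.07, 17.81) = 17.81. The moderate type's constraint binds.

17.81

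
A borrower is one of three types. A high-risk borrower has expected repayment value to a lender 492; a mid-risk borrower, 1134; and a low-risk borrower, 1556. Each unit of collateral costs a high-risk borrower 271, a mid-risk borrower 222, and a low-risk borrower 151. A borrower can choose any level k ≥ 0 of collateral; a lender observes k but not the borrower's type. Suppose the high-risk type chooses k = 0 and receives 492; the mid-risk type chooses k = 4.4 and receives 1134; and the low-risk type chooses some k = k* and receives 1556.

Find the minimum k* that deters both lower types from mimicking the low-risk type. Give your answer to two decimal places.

6.30

High-risk type (on-path payoff 492) won't mimic when 492 ≥ 1556 − 271·k*, i.e. k* ≥ 3.93.
Mid-risk type (on-path payoff 1134 − 222×4.4 = 157.2) won't mimic when 157.2 ≥ 1556 − 222·k*, i.e. k* ≥ 6.30.
Both must hold, so k* = max(3.93, 6.30) = 6.30. The mid-risk type's constraint binds.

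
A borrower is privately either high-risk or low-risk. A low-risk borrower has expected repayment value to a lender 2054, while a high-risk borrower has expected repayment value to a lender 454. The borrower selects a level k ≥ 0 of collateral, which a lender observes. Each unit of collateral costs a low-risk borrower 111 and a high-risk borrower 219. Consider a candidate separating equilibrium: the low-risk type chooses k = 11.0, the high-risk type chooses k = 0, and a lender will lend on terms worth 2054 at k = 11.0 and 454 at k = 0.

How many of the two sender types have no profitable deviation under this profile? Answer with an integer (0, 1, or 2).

Low-risk type: signal → 2054 − 111 × 11.0 = 833; deviate to 0 → 454. IC holds (833 ≥ 454).
High-risk type: stay at 0 → 454; mimic → 2054 − 219 × 11.0 = -355. IC holds (454 ≥ -355).
2 of 2 constraints hold, so this is a separating equilibrium.

2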